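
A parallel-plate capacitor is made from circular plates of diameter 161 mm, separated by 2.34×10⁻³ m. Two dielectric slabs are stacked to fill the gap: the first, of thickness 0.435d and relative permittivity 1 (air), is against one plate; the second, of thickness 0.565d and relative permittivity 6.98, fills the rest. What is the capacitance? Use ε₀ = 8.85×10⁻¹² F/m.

A = π(161/2 mm)² = 2.04×10⁻² m².
Stacked slabs ⇒ two capacitors in series, each with the full plate area.
C₁ = κ₁ε₀A/d₁ = 1.00 × 8.85×10⁻¹² × 2.04×10⁻² / 1.02×10⁻³ = 1.77×10⁻¹⁰ F.
C₂ = κ₂ε₀A/d₂ = 6.98 × 8.85×10⁻¹² × 2.04×10⁻² / 1.32×10⁻³ = 9.51×10⁻¹⁰ F.
C = (1/C₁ + 1/C₂)⁻¹ = 1.49×10⁻¹⁰ F.

149 pF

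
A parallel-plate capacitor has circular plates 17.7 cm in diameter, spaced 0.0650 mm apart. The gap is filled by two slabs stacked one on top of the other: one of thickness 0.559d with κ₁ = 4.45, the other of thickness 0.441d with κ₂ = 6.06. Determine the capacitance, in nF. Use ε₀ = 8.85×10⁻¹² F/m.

16.9 nF

A = π(17.7/2 cm)² = 2.46×10⁻² m².
Stacked slabs ⇒ two capacitors in series, each with the full plate area.
C₁ = κ₁ε₀A/d₁ = 4.45 × 8.85×10⁻¹² × 2.46×10⁻² / 3.63×10⁻⁵ = 2.67×10⁻⁸ F.
C₂ = κ₂ε₀A/d₂ = 6.06 × 8.85×10⁻¹² × 2.46×10⁻² / 2.87×10⁻⁵ = 4.60×10⁻⁸ F.
C = (1/C₁ + 1/C₂)⁻¹ = 1.69×10⁻⁸ F.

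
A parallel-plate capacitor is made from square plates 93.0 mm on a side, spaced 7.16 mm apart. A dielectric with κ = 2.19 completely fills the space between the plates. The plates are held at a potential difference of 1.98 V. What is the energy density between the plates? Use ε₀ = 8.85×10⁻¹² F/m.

u ≈ 0.741 μJ/m³

E = V/d = 1.98 / 7.16×10⁻³ = 2.77×10² V/m.
u = ½κε₀E² = ½ × 2.19 × 8.85×10⁻¹² × (2.77×10²)² = 7.41×10⁻⁷ J/m³.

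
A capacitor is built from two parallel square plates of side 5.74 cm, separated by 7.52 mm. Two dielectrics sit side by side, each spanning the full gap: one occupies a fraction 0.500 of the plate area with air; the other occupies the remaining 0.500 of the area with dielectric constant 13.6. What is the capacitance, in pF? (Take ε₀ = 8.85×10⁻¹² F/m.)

A = (5.74 cm)² = 3.29×10⁻³ m².
Side-by-side slabs ⇒ two capacitors in parallel, each spanning the full gap.
C₁ = κ₁ε₀A₁/d = 1.00 × 8.85×10⁻¹² × 1.65×10⁻³ / 7.52×10⁻³ = 1.94×10⁻¹² F.
C₂ = κ₂ε₀A₂/d = 13.6 × 8.85×10⁻¹² × 1.65×10⁻³ / 7.52×10⁻³ = 2.64×10⁻¹¹ F.
C = C₁ + C₂ = 2.83×10⁻¹¹ F.

C ≈ 28.3 pF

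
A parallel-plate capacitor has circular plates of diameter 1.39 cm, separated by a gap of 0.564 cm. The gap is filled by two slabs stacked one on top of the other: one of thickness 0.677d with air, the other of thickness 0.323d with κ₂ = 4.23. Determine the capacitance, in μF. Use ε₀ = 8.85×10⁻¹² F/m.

C ≈ 3.16×10⁻⁷ μF

A = π(1.39/2 cm)² = 1.52×10⁻⁴ m².
Stacked slabs ⇒ two capacitors in series, each with the full plate area.
C₁ = κ₁ε₀A/d₁ = 1.00 × 8.85×10⁻¹² × 1.52×10⁻⁴ / 3.82×10⁻³ = 3.52×10⁻¹³ F.
C₂ = κ₂ε₀A/d₂ = 4.23 × 8.85×10⁻¹² × 1.52×10⁻⁴ / 1.82×10⁻³ = 3.12×10⁻¹² F.
C = (1/C₁ + 1/C₂)⁻¹ = 3.16×10⁻¹³ F.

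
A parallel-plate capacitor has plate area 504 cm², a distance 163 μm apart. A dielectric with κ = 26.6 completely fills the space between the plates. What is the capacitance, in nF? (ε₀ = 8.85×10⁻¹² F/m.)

72.8 nF

A = 504 cm² = 5.04×10⁻² m².
C = κε₀A/d = 26.6 × 8.85×10⁻¹² × 5.04×10⁻² / 1.63×10⁻⁴ = 7.28×10⁻⁸ F.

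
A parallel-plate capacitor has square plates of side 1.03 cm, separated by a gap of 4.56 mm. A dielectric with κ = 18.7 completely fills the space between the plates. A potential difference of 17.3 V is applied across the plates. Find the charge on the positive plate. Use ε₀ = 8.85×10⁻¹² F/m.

Q ≈ 66.6 pC

A = (1.03 cm)² = 1.06×10⁻⁴ m².
C = κε₀A/d = 18.7 × 8.85×10⁻¹² × 1.06×10⁻⁴ / 4.56×10⁻³ = 3.85×10⁻¹² F.
Q = CV = 3.85×10⁻¹² × 17.3 = 6.66×10⁻¹¹ C.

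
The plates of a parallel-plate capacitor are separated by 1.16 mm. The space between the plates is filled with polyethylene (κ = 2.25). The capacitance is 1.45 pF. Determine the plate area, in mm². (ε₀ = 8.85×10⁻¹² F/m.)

A = Cd/(κε₀) = 1.45×10⁻¹² × 1.16×10⁻³ / (2.25 × 8.85×10⁻¹²) = 8.45×10⁻⁵ m².

84.5 mm²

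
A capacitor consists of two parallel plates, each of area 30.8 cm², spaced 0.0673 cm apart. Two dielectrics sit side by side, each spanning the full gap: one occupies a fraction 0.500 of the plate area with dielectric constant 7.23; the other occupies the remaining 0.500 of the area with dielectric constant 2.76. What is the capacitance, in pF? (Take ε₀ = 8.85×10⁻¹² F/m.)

A = 30.8 cm² = 3.08×10⁻³ m².
Side-by-side slabs ⇒ two capacitors in parallel, each spanning the full gap.
C₁ = κ₁ε₀A₁/d = 7.23 × 8.85×10⁻¹² × 1.54×10⁻³ / 6.73×10⁻⁴ = 1.46×10⁻¹⁰ F.
C₂ = κ₂ε₀A₂/d = 2.76 × 8.85×10⁻¹² × 1.54×10⁻³ / 6.73×10⁻⁴ = 5.59×10⁻¹¹ F.
C = C₁ + C₂ = 2.02×10⁻¹⁰ F.

202 pF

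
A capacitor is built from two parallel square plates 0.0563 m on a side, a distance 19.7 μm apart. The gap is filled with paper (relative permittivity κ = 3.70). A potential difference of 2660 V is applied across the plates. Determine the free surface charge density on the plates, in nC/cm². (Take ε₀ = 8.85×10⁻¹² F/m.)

σ ≈ 442 nC/cm²

A = (0.0563 m)² = 3.17×10⁻³ m².
C = κε₀A/d = 3.70 × 8.85×10⁻¹² × 3.17×10⁻³ / 1.97×10⁻⁵ = 5.27×10⁻⁹ F.
σ = Q/A = CV/A = 5.27×10⁻⁹ × 2660 / 3.17×10⁻³ = 4.42×10⁻³ C/m².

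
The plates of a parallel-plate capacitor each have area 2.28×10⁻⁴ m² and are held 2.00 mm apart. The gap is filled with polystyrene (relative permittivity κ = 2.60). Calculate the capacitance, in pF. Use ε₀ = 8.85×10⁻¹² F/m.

C = κε₀A/d = 2.60 × 8.85×10⁻¹² × 2.28×10⁻⁴ / 2.00×10⁻³ = 2.62×10⁻¹² F.

2.62 pF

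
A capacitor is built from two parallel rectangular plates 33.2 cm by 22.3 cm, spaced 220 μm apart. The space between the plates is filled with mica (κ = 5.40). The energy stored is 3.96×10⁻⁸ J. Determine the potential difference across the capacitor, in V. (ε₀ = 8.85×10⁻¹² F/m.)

A = 33.2 × 22.3 cm² = 7.40×10⁻² m².
C = κε₀A/d = 5.40 × 8.85×10⁻¹² × 7.40×10⁻² / 2.20×10⁻⁴ = 1.61×10⁻⁸ F.
V = √(2U/C) = √(2 × 3.96×10⁻⁸ / 1.61×10⁻⁸) = 2.22 V.

V ≈ 2.22 V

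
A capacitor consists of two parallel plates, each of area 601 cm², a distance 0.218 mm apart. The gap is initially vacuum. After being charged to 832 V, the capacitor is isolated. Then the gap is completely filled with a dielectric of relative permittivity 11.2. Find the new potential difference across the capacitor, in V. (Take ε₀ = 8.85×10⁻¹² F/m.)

V ≈ 74.3 V

A = 601 cm² = 6.01×10⁻² m².
Initially C₁ = ε₀A/d = 8.85×10⁻¹² × 6.01×10⁻² / 2.18×10⁻⁴ = 2.44×10⁻⁹ F.
V₁ = 8.32×10² V.
Isolated ⇒ Q is held fixed. C₂ = 11.2 C₁ and V = Q/C, so V₂/V₁ = C₁/C₂ = 0.0893.
V₂ = 0.0893 × 8.32×10² = 74.3 V.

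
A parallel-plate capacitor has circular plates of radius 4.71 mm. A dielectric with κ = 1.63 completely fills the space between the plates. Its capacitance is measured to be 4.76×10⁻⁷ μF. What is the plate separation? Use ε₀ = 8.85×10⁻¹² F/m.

2.11 mm

A = π(4.71 mm)² = 6.97×10⁻⁵ m².
d = κε₀A/C = 1.63 × 8.85×10⁻¹² × 6.97×10⁻⁵ / 4.76×10⁻¹³ = 2.11×10⁻³ m.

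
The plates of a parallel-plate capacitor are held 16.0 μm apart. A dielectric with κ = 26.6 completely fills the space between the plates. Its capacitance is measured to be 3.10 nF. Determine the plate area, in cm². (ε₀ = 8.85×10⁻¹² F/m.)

A ≈ 2.11 cm²

A = Cd/(κε₀) = 3.10×10⁻⁹ × 1.60×10⁻⁵ / (26.6 × 8.85×10⁻¹²) = 2.11×10⁻⁴ m².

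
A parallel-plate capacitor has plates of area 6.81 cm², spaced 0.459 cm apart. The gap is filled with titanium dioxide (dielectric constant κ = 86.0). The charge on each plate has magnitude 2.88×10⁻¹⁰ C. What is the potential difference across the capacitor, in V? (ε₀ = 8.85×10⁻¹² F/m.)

V ≈ 2.55 V

A = 6.81 cm² = 6.81×10⁻⁴ m².
C = κε₀A/d = 86.0 × 8.85×10⁻¹² × 6.81×10⁻⁴ / 4.59×10⁻³ = 1.13×10⁻¹⁰ F.
V = Q/C = 2.88×10⁻¹⁰ / 1.13×10⁻¹⁰ = 2.55 V.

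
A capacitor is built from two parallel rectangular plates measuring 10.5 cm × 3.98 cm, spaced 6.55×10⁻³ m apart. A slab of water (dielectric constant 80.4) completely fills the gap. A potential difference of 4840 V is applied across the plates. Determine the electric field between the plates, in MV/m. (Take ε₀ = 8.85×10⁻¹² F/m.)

E ≈ 0.739 MV/m

E = V/d = 4840 / 6.55×10⁻³ = 7.39×10⁵ V/m.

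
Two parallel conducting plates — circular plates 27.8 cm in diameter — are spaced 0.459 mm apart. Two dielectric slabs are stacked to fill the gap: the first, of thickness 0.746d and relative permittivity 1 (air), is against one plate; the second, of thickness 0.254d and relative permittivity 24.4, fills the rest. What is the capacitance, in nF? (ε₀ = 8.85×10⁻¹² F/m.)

1.55 nF

A = π(27.8/2 cm)² = 6.07×10⁻² m².
Stacked slabs ⇒ two capacitors in series, each with the full plate area.
C₁ = κ₁ε₀A/d₁ = 1.00 × 8.85×10⁻¹² × 6.07×10⁻² / 3.42×10⁻⁴ = 1.57×10⁻⁹ F.
C₂ = κ₂ε₀A/d₂ = 24.4 × 8.85×10⁻¹² × 6.07×10⁻² / 1.17×10⁻⁴ = 1.12×10⁻⁷ F.
C = (1/C₁ + 1/C₂)⁻¹ = 1.55×10⁻⁹ F.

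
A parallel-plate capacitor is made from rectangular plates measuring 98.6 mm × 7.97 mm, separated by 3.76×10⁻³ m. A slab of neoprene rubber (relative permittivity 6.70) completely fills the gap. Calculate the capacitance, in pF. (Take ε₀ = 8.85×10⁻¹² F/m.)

C ≈ 12.4 pF

A = 98.6 × 7.97 mm² = 7.86×10⁻⁴ m².
C = κε₀A/d = 6.70 × 8.85×10⁻¹² × 7.86×10⁻⁴ / 3.76×10⁻³ = 1.24×10⁻¹¹ F.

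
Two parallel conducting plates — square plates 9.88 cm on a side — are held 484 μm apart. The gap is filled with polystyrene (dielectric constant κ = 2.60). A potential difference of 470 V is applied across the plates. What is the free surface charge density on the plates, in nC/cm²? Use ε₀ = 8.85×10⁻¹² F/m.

2.23 nC/cm²

A = (9.88 cm)² = 9.76×10⁻³ m².
C = κε₀A/d = 2.60 × 8.85×10⁻¹² × 9.76×10⁻³ / 4.84×10⁻⁴ = 4.64×10⁻¹⁰ F.
σ = Q/A = CV/A = 4.64×10⁻¹⁰ × 470 / 9.76×10⁻³ = 2.23×10⁻⁵ C/m².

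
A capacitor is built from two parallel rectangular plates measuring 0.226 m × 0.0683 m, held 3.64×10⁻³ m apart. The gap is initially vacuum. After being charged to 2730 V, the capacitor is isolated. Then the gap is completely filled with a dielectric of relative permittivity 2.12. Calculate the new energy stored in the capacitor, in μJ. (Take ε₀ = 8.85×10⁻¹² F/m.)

A = 0.226 × 0.0683 m² = 1.54×10⁻² m².
Initially C₁ = ε₀A/d = 8.85×10⁻¹² × 1.54×10⁻² / 3.64×10⁻³ = 3.75×10⁻¹¹ F.
U₁ = 1.40×10⁻⁴ J.
Isolated ⇒ Q is held fixed. C₂ = 2.12 C₁ and U = Q²/(2C), so U₂/U₁ = C₁/C₂ = 0.472.
U₂ = 0.472 × 1.40×10⁻⁴ = 6.60×10⁻⁵ J.

66.0 μJ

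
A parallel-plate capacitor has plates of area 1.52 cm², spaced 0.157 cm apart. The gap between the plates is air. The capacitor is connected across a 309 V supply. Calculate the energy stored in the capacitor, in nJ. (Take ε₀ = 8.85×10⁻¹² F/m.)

A = 1.52 cm² = 1.52×10⁻⁴ m².
C = ε₀A/d = 8.85×10⁻¹² × 1.52×10⁻⁴ / 1.57×10⁻³ = 8.57×10⁻¹³ F.
U = ½CV² = ½ × 8.57×10⁻¹³ × (309)² = 4.09×10⁻⁸ J.

40.9 nJ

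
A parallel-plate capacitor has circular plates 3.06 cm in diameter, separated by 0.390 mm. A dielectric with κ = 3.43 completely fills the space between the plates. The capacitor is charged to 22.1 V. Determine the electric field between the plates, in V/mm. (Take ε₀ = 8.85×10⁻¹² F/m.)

E ≈ 56.7 V/mm

E = V/d = 22.1 / 3.90×10⁻⁴ = 5.67×10⁴ V/m.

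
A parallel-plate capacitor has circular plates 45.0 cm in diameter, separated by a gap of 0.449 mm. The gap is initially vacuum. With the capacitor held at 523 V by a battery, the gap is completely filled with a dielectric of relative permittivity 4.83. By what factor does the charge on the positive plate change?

Battery connected ⇒ V is held fixed.
C₂ = 4.83 C₁ and Q = CV, so Q₂/Q₁ = C₂/C₁ = 4.83.

4.83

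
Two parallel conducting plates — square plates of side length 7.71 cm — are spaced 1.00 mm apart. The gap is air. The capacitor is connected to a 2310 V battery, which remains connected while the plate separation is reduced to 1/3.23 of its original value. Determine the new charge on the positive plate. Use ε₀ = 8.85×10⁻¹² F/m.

A = (7.71 cm)² = 5.94×10⁻³ m².
Initially C₁ = ε₀A/d = 8.85×10⁻¹² × 5.94×10⁻³ / 1.00×10⁻³ = 5.26×10⁻¹¹ F.
Q₁ = 1.22×10⁻⁷ C.
Battery connected ⇒ V is held fixed. C₂ = 3.23 C₁ and Q = CV, so Q₂/Q₁ = C₂/C₁ = 3.23.
Q₂ = 3.23 × 1.22×10⁻⁷ = 3.93×10⁻⁷ C.

393 nC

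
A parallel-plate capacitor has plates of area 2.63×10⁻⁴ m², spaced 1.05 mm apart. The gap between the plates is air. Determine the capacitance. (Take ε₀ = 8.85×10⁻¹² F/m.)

C = ε₀A/d = 8.85×10⁻¹² × 2.63×10⁻⁴ / 1.05×10⁻³ = 2.22×10⁻¹² F.

2.22 pF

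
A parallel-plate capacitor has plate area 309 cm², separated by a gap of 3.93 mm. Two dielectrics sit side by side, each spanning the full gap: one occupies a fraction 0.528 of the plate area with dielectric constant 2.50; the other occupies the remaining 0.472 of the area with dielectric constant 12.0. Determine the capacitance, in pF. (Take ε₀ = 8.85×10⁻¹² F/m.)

A = 309 cm² = 3.09×10⁻² m².
Side-by-side slabs ⇒ two capacitors in parallel, each spanning the full gap.
C₁ = κ₁ε₀A₁/d = 2.50 × 8.85×10⁻¹² × 1.63×10⁻² / 3.93×10⁻³ = 9.19×10⁻¹¹ F.
C₂ = κ₂ε₀A₂/d = 12.0 × 8.85×10⁻¹² × 1.46×10⁻² / 3.93×10⁻³ = 3.94×10⁻¹⁰ F.
C = C₁ + C₂ = 4.86×10⁻¹⁰ F.

C ≈ 486 pF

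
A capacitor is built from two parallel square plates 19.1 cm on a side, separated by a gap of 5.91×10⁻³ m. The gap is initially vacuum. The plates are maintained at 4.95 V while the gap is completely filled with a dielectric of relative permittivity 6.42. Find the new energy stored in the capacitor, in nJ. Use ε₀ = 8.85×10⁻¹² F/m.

A = (19.1 cm)² = 3.65×10⁻² m².
Initially C₁ = ε₀A/d = 8.85×10⁻¹² × 3.65×10⁻² / 5.91×10⁻³ = 5.46×10⁻¹¹ F.
U₁ = 6.69×10⁻¹⁰ J.
Battery connected ⇒ V is held fixed. C₂ = 6.42 C₁ and U = ½CV², so U₂/U₁ = C₂/C₁ = 6.42.
U₂ = 6.42 × 6.69×10⁻¹⁰ = 4.30×10⁻⁹ J.

U ≈ 4.30 nJ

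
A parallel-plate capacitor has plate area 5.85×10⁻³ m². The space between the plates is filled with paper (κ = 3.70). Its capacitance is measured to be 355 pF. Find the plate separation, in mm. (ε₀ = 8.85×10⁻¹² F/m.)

d = κε₀A/C = 3.70 × 8.85×10⁻¹² × 5.85×10⁻³ / 3.55×10⁻¹⁰ = 5.40×10⁻⁴ m.

0.540 mm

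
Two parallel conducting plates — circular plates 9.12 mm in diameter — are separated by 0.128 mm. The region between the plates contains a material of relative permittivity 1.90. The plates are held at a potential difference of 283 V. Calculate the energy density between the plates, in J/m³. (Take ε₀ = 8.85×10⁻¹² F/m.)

u ≈ 41.1 J/m³

E = V/d = 283 / 1.28×10⁻⁴ = 2.21×10⁶ V/m.
u = ½κε₀E² = ½ × 1.90 × 8.85×10⁻¹² × (2.21×10⁶)² = 41.1 J/m³.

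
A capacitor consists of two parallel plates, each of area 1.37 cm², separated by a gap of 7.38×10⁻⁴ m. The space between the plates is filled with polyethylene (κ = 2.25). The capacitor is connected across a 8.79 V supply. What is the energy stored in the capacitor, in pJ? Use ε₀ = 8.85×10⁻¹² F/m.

143 pJ

A = 1.37 cm² = 1.37×10⁻⁴ m².
C = κε₀A/d = 2.25 × 8.85×10⁻¹² × 1.37×10⁻⁴ / 7.38×10⁻⁴ = 3.70×10⁻¹² F.
U = ½CV² = ½ × 3.70×10⁻¹² × (8.79)² = 1.43×10⁻¹⁰ J.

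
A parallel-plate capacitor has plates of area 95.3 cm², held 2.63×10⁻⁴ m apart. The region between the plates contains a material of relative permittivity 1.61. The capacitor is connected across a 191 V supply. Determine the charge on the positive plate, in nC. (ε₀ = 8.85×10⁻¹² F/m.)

Q ≈ 98.6 nC

A = 95.3 cm² = 9.53×10⁻³ m².
C = κε₀A/d = 1.61 × 8.85×10⁻¹² × 9.53×10⁻³ / 2.63×10⁻⁴ = 5.16×10⁻¹⁰ F.
Q = CV = 5.16×10⁻¹⁰ × 191 = 9.86×10⁻⁸ C.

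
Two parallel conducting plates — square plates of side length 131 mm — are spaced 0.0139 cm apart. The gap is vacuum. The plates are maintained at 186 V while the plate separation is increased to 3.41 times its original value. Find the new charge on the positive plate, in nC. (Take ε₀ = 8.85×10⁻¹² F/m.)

Q ≈ 59.6 nC

A = (131 mm)² = 1.72×10⁻² m².
Initially C₁ = ε₀A/d = 8.85×10⁻¹² × 1.72×10⁻² / 1.39×10⁻⁴ = 1.09×10⁻⁹ F.
Q₁ = 2.03×10⁻⁷ C.
Battery connected ⇒ V is held fixed. C₂ = 0.293 C₁ and Q = CV, so Q₂/Q₁ = C₂/C₁ = 0.293.
Q₂ = 0.293 × 2.03×10⁻⁷ = 5.96×10⁻⁸ C.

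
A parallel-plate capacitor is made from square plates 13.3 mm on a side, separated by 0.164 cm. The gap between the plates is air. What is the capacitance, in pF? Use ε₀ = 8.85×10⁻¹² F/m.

A = (13.3 mm)² = 1.77×10⁻⁴ m².
C = ε₀A/d = 8.85×10⁻¹² × 1.77×10⁻⁴ / 1.64×10⁻³ = 9.55×10⁻¹³ F.

C ≈ 0.955 pF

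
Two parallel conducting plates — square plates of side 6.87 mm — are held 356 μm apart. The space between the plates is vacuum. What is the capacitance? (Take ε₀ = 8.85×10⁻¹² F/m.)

A = (6.87 mm)² = 4.72×10⁻⁵ m².
C = ε₀A/d = 8.85×10⁻¹² × 4.72×10⁻⁵ / 3.56×10⁻⁴ = 1.17×10⁻¹² F.

1.17 pF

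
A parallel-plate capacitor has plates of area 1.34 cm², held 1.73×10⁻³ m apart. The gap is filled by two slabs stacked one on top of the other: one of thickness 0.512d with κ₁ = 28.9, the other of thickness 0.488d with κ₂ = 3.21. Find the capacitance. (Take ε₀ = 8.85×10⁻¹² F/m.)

C ≈ 4.04 pF

A = 1.34 cm² = 1.34×10⁻⁴ m².
Stacked slabs ⇒ two capacitors in series, each with the full plate area.
C₁ = κ₁ε₀A/d₁ = 28.9 × 8.85×10⁻¹² × 1.34×10⁻⁴ / 8.86×10⁻⁴ = 3.87×10⁻¹¹ F.
C₂ = κ₂ε₀A/d₂ = 3.21 × 8.85×10⁻¹² × 1.34×10⁻⁴ / 8.44×10⁻⁴ = 4.51×10⁻¹² F.
C = (1/C₁ + 1/C₂)⁻¹ = 4.04×10⁻¹² F.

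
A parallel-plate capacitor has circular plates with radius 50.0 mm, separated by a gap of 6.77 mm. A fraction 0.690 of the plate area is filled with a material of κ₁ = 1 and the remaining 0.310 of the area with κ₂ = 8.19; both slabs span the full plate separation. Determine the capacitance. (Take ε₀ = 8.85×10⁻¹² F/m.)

A = π(50.0 mm)² = 7.85×10⁻³ m².
Side-by-side slabs ⇒ two capacitors in parallel, each spanning the full gap.
C₁ = κ₁ε₀A₁/d = 1.00 × 8.85×10⁻¹² × 5.42×10⁻³ / 6.77×10⁻³ = 7.08×10⁻¹² F.
C₂ = κ₂ε₀A₂/d = 8.19 × 8.85×10⁻¹² × 2.43×10⁻³ / 6.77×10⁻³ = 2.61×10⁻¹¹ F.
C = C₁ + C₂ = 3.32×10⁻¹¹ F.

C ≈ 33.2 pF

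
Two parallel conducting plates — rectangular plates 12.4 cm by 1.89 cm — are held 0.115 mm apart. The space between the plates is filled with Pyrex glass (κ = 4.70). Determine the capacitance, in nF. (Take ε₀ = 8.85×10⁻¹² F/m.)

A = 12.4 × 1.89 cm² = 2.34×10⁻³ m².
C = κε₀A/d = 4.70 × 8.85×10⁻¹² × 2.34×10⁻³ / 1.15×10⁻⁴ = 8.48×10⁻¹⁰ F.

C ≈ 0.848 nF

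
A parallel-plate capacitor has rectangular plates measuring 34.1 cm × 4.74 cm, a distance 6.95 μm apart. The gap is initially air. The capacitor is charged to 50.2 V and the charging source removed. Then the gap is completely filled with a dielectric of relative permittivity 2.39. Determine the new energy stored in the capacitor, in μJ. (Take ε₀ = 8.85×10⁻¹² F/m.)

10.9 μJ

A = 34.1 × 4.74 cm² = 1.62×10⁻² m².
Initially C₁ = ε₀A/d = 8.85×10⁻¹² × 1.62×10⁻² / 6.95×10⁻⁶ = 2.06×10⁻⁸ F.
U₁ = 2.59×10⁻⁵ J.
Isolated ⇒ Q is held fixed. C₂ = 2.39 C₁ and U = Q²/(2C), so U₂/U₁ = C₁/C₂ = 0.418.
U₂ = 0.418 × 2.59×10⁻⁵ = 1.09×10⁻⁵ J.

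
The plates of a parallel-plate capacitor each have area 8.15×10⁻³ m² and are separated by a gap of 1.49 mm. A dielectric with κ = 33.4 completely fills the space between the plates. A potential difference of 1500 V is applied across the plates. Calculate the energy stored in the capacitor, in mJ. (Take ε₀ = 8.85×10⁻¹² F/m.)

C = κε₀A/d = 33.4 × 8.85×10⁻¹² × 8.15×10⁻³ / 1.49×10⁻³ = 1.62×10⁻⁹ F.
U = ½CV² = ½ × 1.62×10⁻⁹ × (1500)² = 1.82×10⁻³ J.

U ≈ 1.82 mJ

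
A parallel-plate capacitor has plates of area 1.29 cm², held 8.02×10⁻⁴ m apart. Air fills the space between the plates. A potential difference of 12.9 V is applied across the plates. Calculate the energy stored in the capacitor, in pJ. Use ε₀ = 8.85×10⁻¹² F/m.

A = 1.29 cm² = 1.29×10⁻⁴ m².
C = ε₀A/d = 8.85×10⁻¹² × 1.29×10⁻⁴ / 8.02×10⁻⁴ = 1.42×10⁻¹² F.
U = ½CV² = ½ × 1.42×10⁻¹² × (12.9)² = 1.18×10⁻¹⁰ J.

118 pJ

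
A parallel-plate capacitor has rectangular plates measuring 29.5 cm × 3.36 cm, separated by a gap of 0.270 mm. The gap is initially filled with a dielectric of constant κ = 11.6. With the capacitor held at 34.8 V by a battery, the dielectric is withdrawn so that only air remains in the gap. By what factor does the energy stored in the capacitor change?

U₂/U₁ ≈ 0.0862

Battery connected ⇒ V is held fixed.
C₂ = 0.0862 C₁ and U = ½CV², so U₂/U₁ = C₂/C₁ = 0.0862.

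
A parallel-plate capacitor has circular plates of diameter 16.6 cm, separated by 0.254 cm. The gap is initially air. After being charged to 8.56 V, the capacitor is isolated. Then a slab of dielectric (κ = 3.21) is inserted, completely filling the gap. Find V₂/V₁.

V₂/V₁ ≈ 0.312

Isolated ⇒ Q is held fixed.
C₂ = 3.21 C₁ and V = Q/C, so V₂/V₁ = C₁/C₂ = 0.312.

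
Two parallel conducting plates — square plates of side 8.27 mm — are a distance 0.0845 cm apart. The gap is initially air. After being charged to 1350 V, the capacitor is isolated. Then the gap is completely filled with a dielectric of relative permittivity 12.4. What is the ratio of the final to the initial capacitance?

C₂/C₁ ≈ 12.4

C = κε₀A/d scales with κ, so C₂/C₁ = κ = 12.4.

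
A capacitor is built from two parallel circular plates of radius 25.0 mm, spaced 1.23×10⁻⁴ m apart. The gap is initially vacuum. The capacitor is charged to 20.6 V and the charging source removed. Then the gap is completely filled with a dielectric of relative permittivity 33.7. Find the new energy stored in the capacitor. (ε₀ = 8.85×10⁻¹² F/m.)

0.889 nJ

A = π(25.0 mm)² = 1.96×10⁻³ m².
Initially C₁ = ε₀A/d = 8.85×10⁻¹² × 1.96×10⁻³ / 1.23×10⁻⁴ = 1.41×10⁻¹⁰ F.
U₁ = 3.00×10⁻⁸ J.
Isolated ⇒ Q is held fixed. C₂ = 33.7 C₁ and U = Q²/(2C), so U₂/U₁ = C₁/C₂ = 0.0297.
U₂ = 0.0297 × 3.00×10⁻⁸ = 8.89×10⁻¹⁰ J.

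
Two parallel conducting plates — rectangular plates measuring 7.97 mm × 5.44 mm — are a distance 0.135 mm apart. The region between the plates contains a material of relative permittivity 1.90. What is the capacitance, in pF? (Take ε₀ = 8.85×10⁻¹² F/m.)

C ≈ 5.40 pF

A = 7.97 × 5.44 mm² = 4.34×10⁻⁵ m².
C = κε₀A/d = 1.90 × 8.85×10⁻¹² × 4.34×10⁻⁵ / 1.35×10⁻⁴ = 5.40×10⁻¹² F.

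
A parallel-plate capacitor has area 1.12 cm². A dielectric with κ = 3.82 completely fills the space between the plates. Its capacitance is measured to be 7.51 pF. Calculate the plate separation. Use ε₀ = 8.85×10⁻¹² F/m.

d ≈ 0.504 mm

A = 1.12 cm² = 1.12×10⁻⁴ m².
d = κε₀A/C = 3.82 × 8.85×10⁻¹² × 1.12×10⁻⁴ / 7.51×10⁻¹² = 5.04×10⁻⁴ m.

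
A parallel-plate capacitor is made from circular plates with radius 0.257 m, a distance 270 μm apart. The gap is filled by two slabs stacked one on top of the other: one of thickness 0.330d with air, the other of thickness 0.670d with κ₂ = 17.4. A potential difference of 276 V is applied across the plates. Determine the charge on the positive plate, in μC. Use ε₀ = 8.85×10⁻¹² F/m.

5.09 μC

A = π(0.257 m)² = 0.207 m².
Stacked slabs ⇒ two capacitors in series, each with the full plate area.
C₁ = κ₁ε₀A/d₁ = 1.00 × 8.85×10⁻¹² × 0.207 / 8.91×10⁻⁵ = 2.06×10⁻⁸ F.
C₂ = κ₂ε₀A/d₂ = 17.4 × 8.85×10⁻¹² × 0.207 / 1.81×10⁻⁴ = 1.77×10⁻⁷ F.
C = (1/C₁ + 1/C₂)⁻¹ = 1.85×10⁻⁸ F.
Q = CV = 1.85×10⁻⁸ × 276 = 5.09×10⁻⁶ C.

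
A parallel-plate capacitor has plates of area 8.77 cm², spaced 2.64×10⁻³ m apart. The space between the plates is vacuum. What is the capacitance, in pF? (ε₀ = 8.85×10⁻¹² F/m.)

A = 8.77 cm² = 8.77×10⁻⁴ m².
C = ε₀A/d = 8.85×10⁻¹² × 8.77×10⁻⁴ / 2.64×10⁻³ = 2.94×10⁻¹² F.

2.94 pF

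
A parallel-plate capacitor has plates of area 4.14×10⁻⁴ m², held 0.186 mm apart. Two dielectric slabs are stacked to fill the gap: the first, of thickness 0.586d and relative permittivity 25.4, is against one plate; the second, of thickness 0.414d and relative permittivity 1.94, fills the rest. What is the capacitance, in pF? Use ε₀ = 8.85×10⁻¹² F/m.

83.3 pF

Stacked slabs ⇒ two capacitors in series, each with the full plate area.
C₁ = κ₁ε₀A/d₁ = 25.4 × 8.85×10⁻¹² × 4.14×10⁻⁴ / 1.09×10⁻⁴ = 8.54×10⁻¹⁰ F.
C₂ = κ₂ε₀A/d₂ = 1.94 × 8.85×10⁻¹² × 4.14×10⁻⁴ / 7.70×10⁻⁵ = 9.23×10⁻¹¹ F.
C = (1/C₁ + 1/C₂)⁻¹ = 8.33×10⁻¹¹ F.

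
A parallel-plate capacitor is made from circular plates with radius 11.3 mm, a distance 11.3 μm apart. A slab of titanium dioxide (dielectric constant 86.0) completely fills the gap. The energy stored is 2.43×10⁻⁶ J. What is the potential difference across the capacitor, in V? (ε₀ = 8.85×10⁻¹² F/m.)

A = π(11.3 mm)² = 4.01×10⁻⁴ m².
C = κε₀A/d = 86.0 × 8.85×10⁻¹² × 4.01×10⁻⁴ / 1.13×10⁻⁵ = 2.70×10⁻⁸ F.
V = √(2U/C) = √(2 × 2.43×10⁻⁶ / 2.70×10⁻⁸) = 13.4 V.

13.4 V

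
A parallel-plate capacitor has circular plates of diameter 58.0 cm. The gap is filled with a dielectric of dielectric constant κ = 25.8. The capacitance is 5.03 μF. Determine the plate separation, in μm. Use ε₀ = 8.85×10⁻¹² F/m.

A = π(58.0/2 cm)² = 0.264 m².
d = κε₀A/C = 25.8 × 8.85×10⁻¹² × 0.264 / 5.03×10⁻⁶ = 1.20×10⁻⁵ m.

d ≈ 12.0 μm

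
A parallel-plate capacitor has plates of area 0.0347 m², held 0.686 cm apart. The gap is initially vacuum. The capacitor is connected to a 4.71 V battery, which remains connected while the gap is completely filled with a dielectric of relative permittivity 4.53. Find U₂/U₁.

4.53

Battery connected ⇒ V is held fixed.
C₂ = 4.53 C₁ and U = ½CV², so U₂/U₁ = C₂/C₁ = 4.53.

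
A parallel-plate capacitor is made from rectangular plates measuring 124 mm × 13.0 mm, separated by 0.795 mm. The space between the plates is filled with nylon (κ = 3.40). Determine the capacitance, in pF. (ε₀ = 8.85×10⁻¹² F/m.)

C ≈ 61.0 pF

A = 124 × 13.0 mm² = 1.61×10⁻³ m².
C = κε₀A/d = 3.40 × 8.85×10⁻¹² × 1.61×10⁻³ / 7.95×10⁻⁴ = 6.10×10⁻¹¹ F.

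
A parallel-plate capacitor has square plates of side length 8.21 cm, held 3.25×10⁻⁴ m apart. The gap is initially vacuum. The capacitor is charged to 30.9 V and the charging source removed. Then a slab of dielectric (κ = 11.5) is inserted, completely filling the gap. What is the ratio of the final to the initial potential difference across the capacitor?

Isolated ⇒ Q is held fixed.
C₂ = 11.5 C₁ and V = Q/C, so V₂/V₁ = C₁/C₂ = 0.0870.

V₂/V₁ ≈ 0.0870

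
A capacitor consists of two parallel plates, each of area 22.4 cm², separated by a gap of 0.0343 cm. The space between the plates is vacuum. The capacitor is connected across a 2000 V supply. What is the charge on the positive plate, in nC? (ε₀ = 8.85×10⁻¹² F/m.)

A = 22.4 cm² = 2.24×10⁻³ m².
C = ε₀A/d = 8.85×10⁻¹² × 2.24×10⁻³ / 3.43×10⁻⁴ = 5.78×10⁻¹¹ F.
Q = CV = 5.78×10⁻¹¹ × 2000 = 1.16×10⁻⁷ C.

Q ≈ 116 nC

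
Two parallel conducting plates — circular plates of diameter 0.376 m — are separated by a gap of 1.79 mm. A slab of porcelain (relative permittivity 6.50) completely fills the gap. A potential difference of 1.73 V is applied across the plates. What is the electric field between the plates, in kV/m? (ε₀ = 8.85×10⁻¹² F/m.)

E = V/d = 1.73 / 1.79×10⁻³ = 9.66×10² V/m.

E ≈ 0.966 kV/m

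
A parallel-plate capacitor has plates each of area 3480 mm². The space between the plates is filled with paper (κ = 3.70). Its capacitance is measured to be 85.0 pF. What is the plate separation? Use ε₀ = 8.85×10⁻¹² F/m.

d ≈ 1.34 mm

A = 3480 mm² = 3.48×10⁻³ m².
d = κε₀A/C = 3.70 × 8.85×10⁻¹² × 3.48×10⁻³ / 8.50×10⁻¹¹ = 1.34×10⁻³ m.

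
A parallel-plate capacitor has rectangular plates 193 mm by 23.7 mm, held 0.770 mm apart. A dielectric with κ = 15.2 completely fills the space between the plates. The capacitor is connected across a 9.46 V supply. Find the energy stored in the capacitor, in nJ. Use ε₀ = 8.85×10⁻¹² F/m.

A = 193 × 23.7 mm² = 4.57×10⁻³ m².
C = κε₀A/d = 15.2 × 8.85×10⁻¹² × 4.57×10⁻³ / 7.70×10⁻⁴ = 7.99×10⁻¹⁰ F.
U = ½CV² = ½ × 7.99×10⁻¹⁰ × (9.46)² = 3.58×10⁻⁸ J.

U ≈ 35.8 nJ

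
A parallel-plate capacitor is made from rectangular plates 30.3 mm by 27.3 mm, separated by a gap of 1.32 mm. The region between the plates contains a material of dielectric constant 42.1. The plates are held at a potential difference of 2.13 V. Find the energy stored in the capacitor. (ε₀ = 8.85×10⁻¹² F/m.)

A = 30.3 × 27.3 mm² = 8.27×10⁻⁴ m².
C = κε₀A/d = 42.1 × 8.85×10⁻¹² × 8.27×10⁻⁴ / 1.32×10⁻³ = 2.33×10⁻¹⁰ F.
U = ½CV² = ½ × 2.33×10⁻¹⁰ × (2.13)² = 5.30×10⁻¹⁰ J.

0.530 nJ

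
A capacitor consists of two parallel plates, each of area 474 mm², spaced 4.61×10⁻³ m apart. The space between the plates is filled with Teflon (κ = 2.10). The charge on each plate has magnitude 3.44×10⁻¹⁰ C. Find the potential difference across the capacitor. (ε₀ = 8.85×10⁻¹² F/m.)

A = 474 mm² = 4.74×10⁻⁴ m².
C = κε₀A/d = 2.10 × 8.85×10⁻¹² × 4.74×10⁻⁴ / 4.61×10⁻³ = 1.91×10⁻¹² F.
V = Q/C = 3.44×10⁻¹⁰ / 1.91×10⁻¹² = 1.80×10² V.

V ≈ 180 V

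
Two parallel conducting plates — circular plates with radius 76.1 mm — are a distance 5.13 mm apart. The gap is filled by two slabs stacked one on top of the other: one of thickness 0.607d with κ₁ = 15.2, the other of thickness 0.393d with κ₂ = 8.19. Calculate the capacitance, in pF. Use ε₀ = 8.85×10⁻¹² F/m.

C ≈ 357 pF

A = π(76.1 mm)² = 1.82×10⁻² m².
Stacked slabs ⇒ two capacitors in series, each with the full plate area.
C₁ = κ₁ε₀A/d₁ = 15.2 × 8.85×10⁻¹² × 1.82×10⁻² / 3.11×10⁻³ = 7.86×10⁻¹⁰ F.
C₂ = κ₂ε₀A/d₂ = 8.19 × 8.85×10⁻¹² × 1.82×10⁻² / 2.02×10⁻³ = 6.54×10⁻¹⁰ F.
C = (1/C₁ + 1/C₂)⁻¹ = 3.57×10⁻¹⁰ F.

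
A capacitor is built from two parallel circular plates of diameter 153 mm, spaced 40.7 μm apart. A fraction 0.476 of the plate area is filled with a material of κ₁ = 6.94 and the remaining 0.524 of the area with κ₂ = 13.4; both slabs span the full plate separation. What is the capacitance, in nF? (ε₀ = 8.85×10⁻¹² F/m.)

C ≈ 41.3 nF

A = π(153/2 mm)² = 1.84×10⁻² m².
Side-by-side slabs ⇒ two capacitors in parallel, each spanning the full gap.
C₁ = κ₁ε₀A₁/d = 6.94 × 8.85×10⁻¹² × 8.75×10⁻³ / 4.07×10⁻⁵ = 1.32×10⁻⁸ F.
C₂ = κ₂ε₀A₂/d = 13.4 × 8.85×10⁻¹² × 9.63×10⁻³ / 4.07×10⁻⁵ = 2.81×10⁻⁸ F.
C = C₁ + C₂ = 4.13×10⁻⁸ F.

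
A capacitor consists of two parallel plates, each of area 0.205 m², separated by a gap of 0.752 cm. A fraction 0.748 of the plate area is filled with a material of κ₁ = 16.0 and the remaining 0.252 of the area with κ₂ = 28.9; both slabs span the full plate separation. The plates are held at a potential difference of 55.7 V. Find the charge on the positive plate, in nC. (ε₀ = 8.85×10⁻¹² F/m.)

Side-by-side slabs ⇒ two capacitors in parallel, each spanning the full gap.
C₁ = κ₁ε₀A₁/d = 16.0 × 8.85×10⁻¹² × 0.153 / 7.52×10⁻³ = 2.89×10⁻⁹ F.
C₂ = κ₂ε₀A₂/d = 28.9 × 8.85×10⁻¹² × 5.17×10⁻² / 7.52×10⁻³ = 1.76×10⁻⁹ F.
C = C₁ + C₂ = 4.64×10⁻⁹ F.
Q = CV = 4.64×10⁻⁹ × 55.7 = 2.59×10⁻⁷ C.

259 nC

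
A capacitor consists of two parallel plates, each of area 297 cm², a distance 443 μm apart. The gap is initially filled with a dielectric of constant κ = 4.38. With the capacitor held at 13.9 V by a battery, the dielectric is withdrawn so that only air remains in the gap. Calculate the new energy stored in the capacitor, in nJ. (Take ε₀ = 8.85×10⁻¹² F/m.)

A = 297 cm² = 2.97×10⁻² m².
Initially C₁ = κε₀A/d = 4.38 × 8.85×10⁻¹² × 2.97×10⁻² / 4.43×10⁻⁴ = 2.60×10⁻⁹ F.
U₁ = 2.51×10⁻⁷ J.
Battery connected ⇒ V is held fixed. C₂ = 0.228 C₁ and U = ½CV², so U₂/U₁ = C₂/C₁ = 0.228.
U₂ = 0.228 × 2.51×10⁻⁷ = 5.73×10⁻⁸ J.

U ≈ 57.3 nJ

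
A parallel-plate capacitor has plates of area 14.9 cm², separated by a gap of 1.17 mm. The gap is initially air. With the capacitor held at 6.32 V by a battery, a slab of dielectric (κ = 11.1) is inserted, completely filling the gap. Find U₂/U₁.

Battery connected ⇒ V is held fixed.
C₂ = 11.1 C₁ and U = ½CV², so U₂/U₁ = C₂/C₁ = 11.1.

11.1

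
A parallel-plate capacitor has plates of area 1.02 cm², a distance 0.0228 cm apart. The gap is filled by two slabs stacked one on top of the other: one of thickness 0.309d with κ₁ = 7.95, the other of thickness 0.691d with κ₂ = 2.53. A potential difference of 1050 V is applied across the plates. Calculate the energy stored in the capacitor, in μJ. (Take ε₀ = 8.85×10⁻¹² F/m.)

7.00 μJ

A = 1.02 cm² = 1.02×10⁻⁴ m².
Stacked slabs ⇒ two capacitors in series, each with the full plate area.
C₁ = κ₁ε₀A/d₁ = 7.95 × 8.85×10⁻¹² × 1.02×10⁻⁴ / 7.05×10⁻⁵ = 1.02×10⁻¹⁰ F.
C₂ = κ₂ε₀A/d₂ = 2.53 × 8.85×10⁻¹² × 1.02×10⁻⁴ / 1.58×10⁻⁴ = 1.45×10⁻¹¹ F.
C = (1/C₁ + 1/C₂)⁻¹ = 1.27×10⁻¹¹ F.
U = ½CV² = ½ × 1.27×10⁻¹¹ × (1050)² = 7.00×10⁻⁶ J.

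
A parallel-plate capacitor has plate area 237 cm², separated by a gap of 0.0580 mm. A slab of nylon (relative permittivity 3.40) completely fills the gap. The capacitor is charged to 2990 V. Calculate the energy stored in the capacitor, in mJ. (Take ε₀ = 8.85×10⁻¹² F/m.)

U ≈ 55.0 mJ

A = 237 cm² = 2.37×10⁻² m².
C = κε₀A/d = 3.40 × 8.85×10⁻¹² × 2.37×10⁻² / 5.80×10⁻⁵ = 1.23×10⁻⁸ F.
U = ½CV² = ½ × 1.23×10⁻⁸ × (2990)² = 5.50×10⁻² J.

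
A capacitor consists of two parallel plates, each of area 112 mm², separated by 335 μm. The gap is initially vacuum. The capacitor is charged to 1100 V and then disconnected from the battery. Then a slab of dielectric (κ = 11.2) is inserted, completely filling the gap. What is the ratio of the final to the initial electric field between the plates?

Isolated ⇒ Q is held fixed.
V₂ = Q/C₂ = V₁/11.2; E = V/d, so E₂/E₁ = (V₂/V₁)(d₁/d₂) = 0.0893.

0.0893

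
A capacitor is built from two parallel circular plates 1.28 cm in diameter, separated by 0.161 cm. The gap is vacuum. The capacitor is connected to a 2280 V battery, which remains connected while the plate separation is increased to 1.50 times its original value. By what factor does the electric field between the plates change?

Battery connected ⇒ V is held fixed.
E = V/d, so E₂/E₁ = d₁/d₂ = 0.667.

0.667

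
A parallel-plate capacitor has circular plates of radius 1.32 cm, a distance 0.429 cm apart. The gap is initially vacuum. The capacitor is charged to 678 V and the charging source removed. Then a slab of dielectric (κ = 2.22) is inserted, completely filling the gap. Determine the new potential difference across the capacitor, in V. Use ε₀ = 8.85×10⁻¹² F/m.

A = π(1.32 cm)² = 5.47×10⁻⁴ m².
Initially C₁ = ε₀A/d = 8.85×10⁻¹² × 5.47×10⁻⁴ / 4.29×10⁻³ = 1.13×10⁻¹² F.
V₁ = 6.78×10² V.
Isolated ⇒ Q is held fixed. C₂ = 2.22 C₁ and V = Q/C, so V₂/V₁ = C₁/C₂ = 0.450.
V₂ = 0.450 × 6.78×10² = 3.05×10² V.

V ≈ 305 V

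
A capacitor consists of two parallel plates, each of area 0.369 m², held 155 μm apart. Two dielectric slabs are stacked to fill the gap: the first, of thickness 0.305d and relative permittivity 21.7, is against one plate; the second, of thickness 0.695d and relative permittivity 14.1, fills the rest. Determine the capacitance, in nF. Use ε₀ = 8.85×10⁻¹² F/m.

Stacked slabs ⇒ two capacitors in series, each with the full plate area.
C₁ = κ₁ε₀A/d₁ = 21.7 × 8.85×10⁻¹² × 0.369 / 4.73×10⁻⁵ = 1.50×10⁻⁶ F.
C₂ = κ₂ε₀A/d₂ = 14.1 × 8.85×10⁻¹² × 0.369 / 1.08×10⁻⁴ = 4.27×10⁻⁷ F.
C = (1/C₁ + 1/C₂)⁻¹ = 3.33×10⁻⁷ F.

C ≈ 333 nF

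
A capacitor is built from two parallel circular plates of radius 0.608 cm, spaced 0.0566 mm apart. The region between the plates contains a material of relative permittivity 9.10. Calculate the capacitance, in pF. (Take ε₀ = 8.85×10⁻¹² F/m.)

A = π(0.608 cm)² = 1.16×10⁻⁴ m².
C = κε₀A/d = 9.10 × 8.85×10⁻¹² × 1.16×10⁻⁴ / 5.66×10⁻⁵ = 1.65×10⁻¹⁰ F.

165 pF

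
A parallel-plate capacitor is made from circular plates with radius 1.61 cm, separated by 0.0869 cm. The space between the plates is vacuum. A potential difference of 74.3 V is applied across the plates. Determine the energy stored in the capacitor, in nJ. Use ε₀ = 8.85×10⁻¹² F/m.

A = π(1.61 cm)² = 8.14×10⁻⁴ m².
C = ε₀A/d = 8.85×10⁻¹² × 8.14×10⁻⁴ / 8.69×10⁻⁴ = 8.29×10⁻¹² F.
U = ½CV² = ½ × 8.29×10⁻¹² × (74.3)² = 2.29×10⁻⁸ J.

U ≈ 22.9 nJ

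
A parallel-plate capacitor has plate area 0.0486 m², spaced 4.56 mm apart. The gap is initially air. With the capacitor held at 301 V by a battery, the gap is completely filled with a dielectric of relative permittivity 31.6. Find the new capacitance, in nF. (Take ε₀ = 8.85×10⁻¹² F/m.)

2.98 nF

Initially C₁ = ε₀A/d = 8.85×10⁻¹² × 4.86×10⁻² / 4.56×10⁻³ = 9.43×10⁻¹¹ F.
C = κε₀A/d scales with κ, so C₂/C₁ = κ = 31.6.
C₂ = 31.6 × 9.43×10⁻¹¹ = 2.98×10⁻⁹ F.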